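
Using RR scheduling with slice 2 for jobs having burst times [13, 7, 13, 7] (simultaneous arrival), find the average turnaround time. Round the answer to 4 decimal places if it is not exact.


Time quantum = 2
Execution trace:
  J1 runs 2 units, time = 2
  J2 runs 2 units, time = 4
  J3 runs 2 units, time = 6
  J4 runs 2 units, time = 8
  J1 runs 2 units, time = 10
  J2 runs 2 units, time = 12
  J3 runs 2 units, time = 14
  J4 runs 2 units, time = 16
  J1 runs 2 units, time = 18
  J2 runs 2 units, time = 20
  J3 runs 2 units, time = 22
  J4 runs 2 units, time = 24
  J1 runs 2 units, time = 26
  J2 runs 1 units, time = 27
  J3 runs 2 units, time = 29
  J4 runs 1 units, time = 30
  J1 runs 2 units, time = 32
  J3 runs 2 units, time = 34
  J1 runs 2 units, time = 36
  J3 runs 2 units, time = 38
  J1 runs 1 units, time = 39
  J3 runs 1 units, time = 40
Finish times: [39, 27, 40, 30]
Average turnaround = 136/4 = 34.0

34.0


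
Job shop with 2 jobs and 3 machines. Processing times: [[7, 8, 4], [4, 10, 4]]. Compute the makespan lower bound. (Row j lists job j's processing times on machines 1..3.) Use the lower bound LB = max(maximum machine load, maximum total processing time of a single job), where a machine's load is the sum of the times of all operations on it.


Machine loads:
  Machine 1: 7 + 4 = 11
  Machine 2: 8 + 10 = 18
  Machine 3: 4 + 4 = 8
Max machine load = 18
Job totals:
  Job 1: 19
  Job 2: 18
Max job total = 19
Lower bound = max(18, 19) = 19

19


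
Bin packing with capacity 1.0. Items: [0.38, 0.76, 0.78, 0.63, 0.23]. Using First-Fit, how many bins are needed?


Place items sequentially using First-Fit:
  Item 0.38 -> new Bin 1
  Item 0.76 -> new Bin 2
  Item 0.78 -> new Bin 3
  Item 0.63 -> new Bin 4
  Item 0.23 -> Bin 1 (now 0.61)
Total bins used = 4

4


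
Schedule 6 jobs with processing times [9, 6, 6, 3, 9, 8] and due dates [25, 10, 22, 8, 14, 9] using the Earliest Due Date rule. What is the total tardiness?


Sort by due date (EDD order): [(3, 8), (8, 9), (6, 10), (9, 14), (6, 22), (9, 25)]
Compute completion times and tardiness:
  Job 1: p=3, d=8, C=3, tardiness=max(0,3-8)=0
  Job 2: p=8, d=9, C=11, tardiness=max(0,11-9)=2
  Job 3: p=6, d=10, C=17, tardiness=max(0,17-10)=7
  Job 4: p=9, d=14, C=26, tardiness=max(0,26-14)=12
  Job 5: p=6, d=22, C=32, tardiness=max(0,32-22)=10
  Job 6: p=9, d=25, C=41, tardiness=max(0,41-25)=16
Total tardiness = 47

47


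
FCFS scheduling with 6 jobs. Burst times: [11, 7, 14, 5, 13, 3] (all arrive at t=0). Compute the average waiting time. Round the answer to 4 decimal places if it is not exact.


FCFS order (as given): [11, 7, 14, 5, 13, 3]
Waiting times:
  Job 1: wait = 0
  Job 2: wait = 11
  Job 3: wait = 18
  Job 4: wait = 32
  Job 5: wait = 37
  Job 6: wait = 50
Sum of waiting times = 148
Average waiting time = 148/6 = 24.6667

24.6667


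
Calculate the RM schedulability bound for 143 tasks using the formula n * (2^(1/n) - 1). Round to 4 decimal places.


Compute 2^(1/143) = 1.0048589497
Subtract 1: 1.0048589497 - 1 = 0.0048589497
Multiply by n: 143 * 0.0048589497 = 0.6948298071
Round to 4 dp: 0.6948

0.6948


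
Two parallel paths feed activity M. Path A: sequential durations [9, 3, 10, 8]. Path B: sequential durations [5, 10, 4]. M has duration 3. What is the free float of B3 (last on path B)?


ES(B3) = sum of predecessors on chain B = 15
EF(B3) = ES + duration = 15 + 4 = 19
Successor of B3 is M. ES(M) = max(sum(A), sum(B)) = max(30, 19) = 30
Free float = ES(successor) - EF(current) = 30 - 19 = 11

11


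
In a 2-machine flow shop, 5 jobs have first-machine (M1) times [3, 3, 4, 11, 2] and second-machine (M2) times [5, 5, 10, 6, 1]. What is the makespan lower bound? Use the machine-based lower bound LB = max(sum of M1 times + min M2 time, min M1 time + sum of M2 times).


LB1 = sum(M1 times) + min(M2 times) = 23 + 1 = 24
LB2 = min(M1 times) + sum(M2 times) = 2 + 27 = 29
Lower bound = max(LB1, LB2) = max(24, 29) = 29

29


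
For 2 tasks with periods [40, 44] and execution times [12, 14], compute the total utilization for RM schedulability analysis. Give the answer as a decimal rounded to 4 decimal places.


Compute individual utilizations (exact fractions):
  Task 1: C/T = 12/40 = 3/10 (approx. 0.3)
  Task 2: C/T = 14/44 = 7/22 (approx. 0.3182)
Total utilization U = 3/10 + 7/22 = 34/55
Rounded to 4 decimal places: U = 0.6182
RM (Liu & Layland) bound for 2 tasks = 0.828427; compare with U = 34/55 (approx. 0.618182)
U <= bound, so schedulable by RM sufficient condition.

0.6182


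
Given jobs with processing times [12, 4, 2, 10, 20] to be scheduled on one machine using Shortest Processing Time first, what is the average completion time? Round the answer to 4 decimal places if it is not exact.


Sort jobs by processing time (SPT order): [2, 4, 10, 12, 20]
Compute completion times sequentially:
  Job 1: processing = 2, completes at 2
  Job 2: processing = 4, completes at 6
  Job 3: processing = 10, completes at 16
  Job 4: processing = 12, completes at 28
  Job 5: processing = 20, completes at 48
Sum of completion times = 100
Average completion time = 100/5 = 20.0

20.0


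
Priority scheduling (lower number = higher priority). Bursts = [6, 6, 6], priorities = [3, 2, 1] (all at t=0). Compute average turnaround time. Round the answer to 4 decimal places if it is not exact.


Sort by priority (ascending = highest first):
Order: [(1, 6), (2, 6), (3, 6)]
Completion times:
  Priority 1, burst=6, C=6
  Priority 2, burst=6, C=12
  Priority 3, burst=6, C=18
Average turnaround = 36/3 = 12.0

12.0


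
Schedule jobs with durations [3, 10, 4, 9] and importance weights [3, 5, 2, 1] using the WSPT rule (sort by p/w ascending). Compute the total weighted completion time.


Compute p/w ratios and sort ascending (WSPT): [(3, 3), (10, 5), (4, 2), (9, 1)]
Compute weighted completion times:
  Job (p=3,w=3): C=3, w*C=3*3=9
  Job (p=10,w=5): C=13, w*C=5*13=65
  Job (p=4,w=2): C=17, w*C=2*17=34
  Job (p=9,w=1): C=26, w*C=1*26=26
Total weighted completion time = 134

134


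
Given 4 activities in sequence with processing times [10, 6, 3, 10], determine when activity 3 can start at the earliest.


Activity 3 starts after activities 1 through 2 complete.
Predecessor durations: [10, 6]
ES = 10 + 6 = 16

16


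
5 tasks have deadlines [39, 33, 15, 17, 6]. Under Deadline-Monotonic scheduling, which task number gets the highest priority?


Sort tasks by relative deadline (ascending):
  Task 5: deadline = 6
  Task 3: deadline = 15
  Task 4: deadline = 17
  Task 2: deadline = 33
  Task 1: deadline = 39
Priority order (highest first): [5, 3, 4, 2, 1]
Highest priority task = 5

5


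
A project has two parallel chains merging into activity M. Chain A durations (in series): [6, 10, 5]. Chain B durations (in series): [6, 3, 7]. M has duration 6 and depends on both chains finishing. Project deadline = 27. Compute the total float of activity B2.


Forward pass: ES(B2) = sum of predecessors on chain B = 6
EF = ES + duration = 6 + 3 = 9
Backward pass: LF(M) = deadline = 27; LS(M) = 27 - 6 = 21
LF(B2) = LS(M) - sum(successors on chain B) = 21 - 7 = 14
LS = LF - duration = 14 - 3 = 11
Total float = LS - ES = 11 - 6 = 5

5


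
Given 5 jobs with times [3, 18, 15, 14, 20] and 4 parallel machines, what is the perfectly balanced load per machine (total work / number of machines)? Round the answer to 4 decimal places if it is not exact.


Total processing time = 3 + 18 + 15 + 14 + 20 = 70
Number of machines = 4
Ideal balanced load = 70 / 4 = 17.5

17.5


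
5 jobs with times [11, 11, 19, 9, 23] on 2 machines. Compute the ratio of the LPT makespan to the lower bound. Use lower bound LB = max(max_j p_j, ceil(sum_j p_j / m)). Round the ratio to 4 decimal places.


LPT order: [23, 19, 11, 11, 9]
Machine loads after assignment: [34, 39]
LPT makespan = 39
Lower bound = max(max_job, ceil(total/2)) = max(23, 37) = 37
Ratio = 39 / 37 = 1.0541

1.0541


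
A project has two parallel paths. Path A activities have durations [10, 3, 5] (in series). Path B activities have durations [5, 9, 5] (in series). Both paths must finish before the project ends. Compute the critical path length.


Path A total = 10 + 3 + 5 = 18
Path B total = 5 + 9 + 5 = 19
Critical path = longest path = max(18, 19) = 19

19


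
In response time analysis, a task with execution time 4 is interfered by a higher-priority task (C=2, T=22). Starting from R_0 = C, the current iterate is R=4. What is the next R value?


R_next = C + ceil(R_prev / T_hp) * C_hp
ceil(4 / 22) = ceil(0.1818) = 1
Interference = 1 * 2 = 2
R_next = 4 + 2 = 6

6


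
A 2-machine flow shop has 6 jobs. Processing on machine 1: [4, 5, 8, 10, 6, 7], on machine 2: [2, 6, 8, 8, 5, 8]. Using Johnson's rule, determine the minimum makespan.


Apply Johnson's rule:
  Group 1 (a <= b): [(2, 5, 6), (6, 7, 8), (3, 8, 8)]
  Group 2 (a > b): [(4, 10, 8), (5, 6, 5), (1, 4, 2)]
Optimal job order: [2, 6, 3, 4, 5, 1]
Schedule:
  Job 2: M1 done at 5, M2 done at 11
  Job 6: M1 done at 12, M2 done at 20
  Job 3: M1 done at 20, M2 done at 28
  Job 4: M1 done at 30, M2 done at 38
  Job 5: M1 done at 36, M2 done at 43
  Job 1: M1 done at 40, M2 done at 45
Makespan = 45

45


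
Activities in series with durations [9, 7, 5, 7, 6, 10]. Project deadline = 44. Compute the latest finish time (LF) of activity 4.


LF(activity 4) = deadline - sum of successor durations
Successors: activities 5 through 6 with durations [6, 10]
Sum of successor durations = 16
LF = 44 - 16 = 28

28


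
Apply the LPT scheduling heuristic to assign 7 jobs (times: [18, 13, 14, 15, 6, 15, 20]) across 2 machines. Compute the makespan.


Sort jobs in decreasing order (LPT): [20, 18, 15, 15, 14, 13, 6]
Assign each job to the least loaded machine:
  Machine 1: jobs [20, 15, 13], load = 48
  Machine 2: jobs [18, 15, 14, 6], load = 53
Makespan = max load = 53

53


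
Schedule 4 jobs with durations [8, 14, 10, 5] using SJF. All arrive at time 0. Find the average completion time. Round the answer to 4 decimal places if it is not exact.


SJF order (ascending): [5, 8, 10, 14]
Completion times:
  Job 1: burst=5, C=5
  Job 2: burst=8, C=13
  Job 3: burst=10, C=23
  Job 4: burst=14, C=37
Average completion = 78/4 = 19.5

19.5


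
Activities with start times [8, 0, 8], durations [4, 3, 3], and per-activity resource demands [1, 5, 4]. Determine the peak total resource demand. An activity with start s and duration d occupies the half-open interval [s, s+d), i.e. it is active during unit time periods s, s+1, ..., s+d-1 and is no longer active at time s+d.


Each activity i is active on [start_i, start_i + duration_i).
Compute total resource usage per time slot:
  t=0: active resources = [5], total = 5
  t=1: active resources = [5], total = 5
  t=2: active resources = [5], total = 5
  t=3: active resources = [], total = 0
  t=4: active resources = [], total = 0
  t=5: active resources = [], total = 0
  t=6: active resources = [], total = 0
  t=7: active resources = [], total = 0
  t=8: active resources = [1, 4], total = 5
  t=9: active resources = [1, 4], total = 5
  t=10: active resources = [1, 4], total = 5
  t=11: active resources = [1], total = 1
Peak resource demand = 5

5


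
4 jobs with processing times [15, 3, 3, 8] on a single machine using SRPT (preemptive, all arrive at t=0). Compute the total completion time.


Since all jobs arrive at t=0, SRPT equals SPT ordering.
SPT order: [3, 3, 8, 15]
Completion times:
  Job 1: p=3, C=3
  Job 2: p=3, C=6
  Job 3: p=8, C=14
  Job 4: p=15, C=29
Total completion time = 3 + 6 + 14 + 29 = 52

52


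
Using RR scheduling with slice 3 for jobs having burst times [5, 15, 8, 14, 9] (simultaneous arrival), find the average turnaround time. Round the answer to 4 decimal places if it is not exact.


Time quantum = 3
Execution trace:
  J1 runs 3 units, time = 3
  J2 runs 3 units, time = 6
  J3 runs 3 units, time = 9
  J4 runs 3 units, time = 12
  J5 runs 3 units, time = 15
  J1 runs 2 units, time = 17
  J2 runs 3 units, time = 20
  J3 runs 3 units, time = 23
  J4 runs 3 units, time = 26
  J5 runs 3 units, time = 29
  J2 runs 3 units, time = 32
  J3 runs 2 units, time = 34
  J4 runs 3 units, time = 37
  J5 runs 3 units, time = 40
  J2 runs 3 units, time = 43
  J4 runs 3 units, time = 46
  J2 runs 3 units, time = 49
  J4 runs 2 units, time = 51
Finish times: [17, 49, 34, 51, 40]
Average turnaround = 191/5 = 38.2

38.2


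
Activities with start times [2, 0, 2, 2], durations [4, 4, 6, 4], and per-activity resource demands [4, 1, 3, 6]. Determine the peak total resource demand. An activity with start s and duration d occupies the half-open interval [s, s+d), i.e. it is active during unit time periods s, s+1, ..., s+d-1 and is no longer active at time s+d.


Each activity i is active on [start_i, start_i + duration_i).
Compute total resource usage per time slot:
  t=0: active resources = [1], total = 1
  t=1: active resources = [1], total = 1
  t=2: active resources = [4, 1, 3, 6], total = 14
  t=3: active resources = [4, 1, 3, 6], total = 14
  t=4: active resources = [4, 3, 6], total = 13
  t=5: active resources = [4, 3, 6], total = 13
  t=6: active resources = [3], total = 3
  t=7: active resources = [3], total = 3
Peak resource demand = 14

14


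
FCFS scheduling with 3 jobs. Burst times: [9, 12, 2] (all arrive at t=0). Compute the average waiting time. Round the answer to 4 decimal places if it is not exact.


FCFS order (as given): [9, 12, 2]
Waiting times:
  Job 1: wait = 0
  Job 2: wait = 9
  Job 3: wait = 21
Sum of waiting times = 30
Average waiting time = 30/3 = 10.0

10.0


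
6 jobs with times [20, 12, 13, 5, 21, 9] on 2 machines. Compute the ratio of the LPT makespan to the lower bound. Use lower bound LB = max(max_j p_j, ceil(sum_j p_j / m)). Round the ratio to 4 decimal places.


LPT order: [21, 20, 13, 12, 9, 5]
Machine loads after assignment: [42, 38]
LPT makespan = 42
Lower bound = max(max_job, ceil(total/2)) = max(21, 40) = 40
Ratio = 42 / 40 = 1.05

1.05


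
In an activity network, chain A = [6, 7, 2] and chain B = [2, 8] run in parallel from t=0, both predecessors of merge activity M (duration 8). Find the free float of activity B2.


ES(B2) = sum of predecessors on chain B = 2
EF(B2) = ES + duration = 2 + 8 = 10
Successor of B2 is M. ES(M) = max(sum(A), sum(B)) = max(15, 10) = 15
Free float = ES(successor) - EF(current) = 15 - 10 = 5

5


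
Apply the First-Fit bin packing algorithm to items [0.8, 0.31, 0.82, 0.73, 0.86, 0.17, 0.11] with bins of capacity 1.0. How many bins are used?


Place items sequentially using First-Fit:
  Item 0.8 -> new Bin 1
  Item 0.31 -> new Bin 2
  Item 0.82 -> new Bin 3
  Item 0.73 -> new Bin 4
  Item 0.86 -> new Bin 5
  Item 0.17 -> Bin 1 (now 0.97)
  Item 0.11 -> Bin 2 (now 0.42)
Total bins used = 5

5


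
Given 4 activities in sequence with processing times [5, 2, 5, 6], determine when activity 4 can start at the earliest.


Activity 4 starts after activities 1 through 3 complete.
Predecessor durations: [5, 2, 5]
ES = 5 + 2 + 5 = 12

12


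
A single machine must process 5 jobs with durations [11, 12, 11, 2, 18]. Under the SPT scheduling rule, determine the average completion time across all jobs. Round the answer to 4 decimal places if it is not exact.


Sort jobs by processing time (SPT order): [2, 11, 11, 12, 18]
Compute completion times sequentially:
  Job 1: processing = 2, completes at 2
  Job 2: processing = 11, completes at 13
  Job 3: processing = 11, completes at 24
  Job 4: processing = 12, completes at 36
  Job 5: processing = 18, completes at 54
Sum of completion times = 129
Average completion time = 129/5 = 25.8

25.8


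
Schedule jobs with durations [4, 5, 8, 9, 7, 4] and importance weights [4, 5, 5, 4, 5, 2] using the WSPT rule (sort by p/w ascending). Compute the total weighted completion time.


Compute p/w ratios and sort ascending (WSPT): [(4, 4), (5, 5), (7, 5), (8, 5), (4, 2), (9, 4)]
Compute weighted completion times:
  Job (p=4,w=4): C=4, w*C=4*4=16
  Job (p=5,w=5): C=9, w*C=5*9=45
  Job (p=7,w=5): C=16, w*C=5*16=80
  Job (p=8,w=5): C=24, w*C=5*24=120
  Job (p=4,w=2): C=28, w*C=2*28=56
  Job (p=9,w=4): C=37, w*C=4*37=148
Total weighted completion time = 465

465


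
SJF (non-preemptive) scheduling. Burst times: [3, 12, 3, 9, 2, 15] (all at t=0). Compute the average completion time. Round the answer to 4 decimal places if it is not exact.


SJF order (ascending): [2, 3, 3, 9, 12, 15]
Completion times:
  Job 1: burst=2, C=2
  Job 2: burst=3, C=5
  Job 3: burst=3, C=8
  Job 4: burst=9, C=17
  Job 5: burst=12, C=29
  Job 6: burst=15, C=44
Average completion = 105/6 = 17.5

17.5


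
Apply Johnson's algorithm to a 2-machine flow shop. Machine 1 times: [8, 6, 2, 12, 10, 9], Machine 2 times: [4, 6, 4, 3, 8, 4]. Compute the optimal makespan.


Apply Johnson's rule:
  Group 1 (a <= b): [(3, 2, 4), (2, 6, 6)]
  Group 2 (a > b): [(5, 10, 8), (1, 8, 4), (6, 9, 4), (4, 12, 3)]
Optimal job order: [3, 2, 5, 1, 6, 4]
Schedule:
  Job 3: M1 done at 2, M2 done at 6
  Job 2: M1 done at 8, M2 done at 14
  Job 5: M1 done at 18, M2 done at 26
  Job 1: M1 done at 26, M2 done at 30
  Job 6: M1 done at 35, M2 done at 39
  Job 4: M1 done at 47, M2 done at 50
Makespan = 50

50


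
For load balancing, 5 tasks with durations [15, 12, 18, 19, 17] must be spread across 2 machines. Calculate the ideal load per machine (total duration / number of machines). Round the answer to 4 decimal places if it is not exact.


Total processing time = 15 + 12 + 18 + 19 + 17 = 81
Number of machines = 2
Ideal balanced load = 81 / 2 = 40.5

40.5


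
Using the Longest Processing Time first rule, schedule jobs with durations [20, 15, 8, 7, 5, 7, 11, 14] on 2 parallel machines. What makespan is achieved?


Sort jobs in decreasing order (LPT): [20, 15, 14, 11, 8, 7, 7, 5]
Assign each job to the least loaded machine:
  Machine 1: jobs [20, 11, 7, 5], load = 43
  Machine 2: jobs [15, 14, 8, 7], load = 44
Makespan = max load = 44

44


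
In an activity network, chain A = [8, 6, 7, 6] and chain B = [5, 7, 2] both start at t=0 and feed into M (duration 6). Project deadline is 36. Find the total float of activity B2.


Forward pass: ES(B2) = sum of predecessors on chain B = 5
EF = ES + duration = 5 + 7 = 12
Backward pass: LF(M) = deadline = 36; LS(M) = 36 - 6 = 30
LF(B2) = LS(M) - sum(successors on chain B) = 30 - 2 = 28
LS = LF - duration = 28 - 7 = 21
Total float = LS - ES = 21 - 5 = 16

16


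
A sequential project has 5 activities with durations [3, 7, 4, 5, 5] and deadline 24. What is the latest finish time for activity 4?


LF(activity 4) = deadline - sum of successor durations
Successors: activities 5 through 5 with durations [5]
Sum of successor durations = 5
LF = 24 - 5 = 19

19


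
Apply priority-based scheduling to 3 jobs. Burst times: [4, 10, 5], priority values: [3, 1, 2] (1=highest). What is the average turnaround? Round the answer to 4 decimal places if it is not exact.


Sort by priority (ascending = highest first):
Order: [(1, 10), (2, 5), (3, 4)]
Completion times:
  Priority 1, burst=10, C=10
  Priority 2, burst=5, C=15
  Priority 3, burst=4, C=19
Average turnaround = 44/3 = 14.6667

14.6667


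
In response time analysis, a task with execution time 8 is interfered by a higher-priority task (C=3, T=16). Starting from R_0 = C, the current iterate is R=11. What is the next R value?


R_next = C + ceil(R_prev / T_hp) * C_hp
ceil(11 / 16) = ceil(0.6875) = 1
Interference = 1 * 3 = 3
R_next = 8 + 3 = 11
R_next = R_prev, so the iteration has converged (response time = 11).

11


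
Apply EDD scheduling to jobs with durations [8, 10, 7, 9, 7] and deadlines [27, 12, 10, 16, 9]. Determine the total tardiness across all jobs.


Sort by due date (EDD order): [(7, 9), (7, 10), (10, 12), (9, 16), (8, 27)]
Compute completion times and tardiness:
  Job 1: p=7, d=9, C=7, tardiness=max(0,7-9)=0
  Job 2: p=7, d=10, C=14, tardiness=max(0,14-10)=4
  Job 3: p=10, d=12, C=24, tardiness=max(0,24-12)=12
  Job 4: p=9, d=16, C=33, tardiness=max(0,33-16)=17
  Job 5: p=8, d=27, C=41, tardiness=max(0,41-27)=14
Total tardiness = 47

47


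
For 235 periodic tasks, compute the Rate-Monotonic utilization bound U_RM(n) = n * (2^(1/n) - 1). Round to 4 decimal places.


Compute 2^(1/235) = 1.0029539167
Subtract 1: 1.0029539167 - 1 = 0.0029539167
Multiply by n: 235 * 0.0029539167 = 0.6941704245
Round to 4 dp: 0.6942

0.6942


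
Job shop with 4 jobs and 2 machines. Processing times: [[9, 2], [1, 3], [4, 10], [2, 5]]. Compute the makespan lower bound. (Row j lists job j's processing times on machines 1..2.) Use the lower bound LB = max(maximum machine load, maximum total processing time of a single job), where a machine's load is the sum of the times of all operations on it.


Machine loads:
  Machine 1: 9 + 1 + 4 + 2 = 16
  Machine 2: 2 + 3 + 10 + 5 = 20
Max machine load = 20
Job totals:
  Job 1: 11
  Job 2: 4
  Job 3: 14
  Job 4: 7
Max job total = 14
Lower bound = max(20, 14) = 20

20


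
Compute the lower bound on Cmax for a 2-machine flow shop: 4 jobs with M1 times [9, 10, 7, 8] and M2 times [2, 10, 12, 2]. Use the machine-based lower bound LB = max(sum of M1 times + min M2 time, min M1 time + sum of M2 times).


LB1 = sum(M1 times) + min(M2 times) = 34 + 2 = 36
LB2 = min(M1 times) + sum(M2 times) = 7 + 26 = 33
Lower bound = max(LB1, LB2) = max(36, 33) = 36

36


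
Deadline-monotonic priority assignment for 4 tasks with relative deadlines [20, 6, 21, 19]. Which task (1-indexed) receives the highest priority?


Sort tasks by relative deadline (ascending):
  Task 2: deadline = 6
  Task 4: deadline = 19
  Task 1: deadline = 20
  Task 3: deadline = 21
Priority order (highest first): [2, 4, 1, 3]
Highest priority task = 2

2


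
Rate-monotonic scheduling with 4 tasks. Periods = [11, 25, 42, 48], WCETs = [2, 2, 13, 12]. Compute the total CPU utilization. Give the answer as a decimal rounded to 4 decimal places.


Compute individual utilizations (exact fractions):
  Task 1: C/T = 2/11 (approx. 0.1818)
  Task 2: C/T = 2/25 (approx. 0.08)
  Task 3: C/T = 13/42 (approx. 0.3095)
  Task 4: C/T = 12/48 = 1/4 (approx. 0.25)
Total utilization U = 2/11 + 2/25 + 13/42 + 1/4 = 18973/23100
Rounded to 4 decimal places: U = 0.8213
RM (Liu & Layland) bound for 4 tasks = 0.756828; compare with U = 18973/23100 (approx. 0.821342)
bound < U <= 1, so the RM sufficient condition is not met (inconclusive; an exact test such as response-time analysis is needed).

0.8213


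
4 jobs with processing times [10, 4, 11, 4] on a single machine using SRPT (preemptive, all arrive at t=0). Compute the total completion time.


Since all jobs arrive at t=0, SRPT equals SPT ordering.
SPT order: [4, 4, 10, 11]
Completion times:
  Job 1: p=4, C=4
  Job 2: p=4, C=8
  Job 3: p=10, C=18
  Job 4: p=11, C=29
Total completion time = 4 + 8 + 18 + 29 = 59

59


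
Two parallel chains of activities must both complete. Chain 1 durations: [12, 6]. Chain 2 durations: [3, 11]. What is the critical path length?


Path A total = 12 + 6 = 18
Path B total = 3 + 11 = 14
Critical path = longest path = max(18, 14) = 18

18


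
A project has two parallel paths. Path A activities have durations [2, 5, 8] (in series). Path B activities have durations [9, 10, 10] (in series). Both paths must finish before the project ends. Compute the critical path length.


Path A total = 2 + 5 + 8 = 15
Path B total = 9 + 10 + 10 = 29
Critical path = longest path = max(15, 29) = 29

29


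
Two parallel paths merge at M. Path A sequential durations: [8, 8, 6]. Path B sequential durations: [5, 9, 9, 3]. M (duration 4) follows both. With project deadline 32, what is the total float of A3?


Forward pass: ES(A3) = sum of predecessors on chain A = 16
EF = ES + duration = 16 + 6 = 22
Backward pass: LF(M) = deadline = 32; LS(M) = 32 - 4 = 28
LF(A3) = LS(M) - sum(successors on chain A) = 28 - 0 = 28
LS = LF - duration = 28 - 6 = 22
Total float = LS - ES = 22 - 16 = 6

6


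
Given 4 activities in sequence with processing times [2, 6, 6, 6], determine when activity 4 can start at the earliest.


Activity 4 starts after activities 1 through 3 complete.
Predecessor durations: [2, 6, 6]
ES = 2 + 6 + 6 = 14

14


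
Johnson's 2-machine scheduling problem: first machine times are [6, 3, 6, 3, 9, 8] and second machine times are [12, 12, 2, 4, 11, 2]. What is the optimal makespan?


Apply Johnson's rule:
  Group 1 (a <= b): [(2, 3, 12), (4, 3, 4), (1, 6, 12), (5, 9, 11)]
  Group 2 (a > b): [(3, 6, 2), (6, 8, 2)]
Optimal job order: [2, 4, 1, 5, 3, 6]
Schedule:
  Job 2: M1 done at 3, M2 done at 15
  Job 4: M1 done at 6, M2 done at 19
  Job 1: M1 done at 12, M2 done at 31
  Job 5: M1 done at 21, M2 done at 42
  Job 3: M1 done at 27, M2 done at 44
  Job 6: M1 done at 35, M2 done at 46
Makespan = 46

46


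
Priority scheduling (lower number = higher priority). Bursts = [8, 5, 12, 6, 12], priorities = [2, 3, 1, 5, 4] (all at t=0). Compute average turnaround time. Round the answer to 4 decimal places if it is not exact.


Sort by priority (ascending = highest first):
Order: [(1, 12), (2, 8), (3, 5), (4, 12), (5, 6)]
Completion times:
  Priority 1, burst=12, C=12
  Priority 2, burst=8, C=20
  Priority 3, burst=5, C=25
  Priority 4, burst=12, C=37
  Priority 5, burst=6, C=43
Average turnaround = 137/5 = 27.4

27.4


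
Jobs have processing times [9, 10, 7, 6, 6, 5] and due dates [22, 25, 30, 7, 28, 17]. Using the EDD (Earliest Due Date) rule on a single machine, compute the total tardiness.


Sort by due date (EDD order): [(6, 7), (5, 17), (9, 22), (10, 25), (6, 28), (7, 30)]
Compute completion times and tardiness:
  Job 1: p=6, d=7, C=6, tardiness=max(0,6-7)=0
  Job 2: p=5, d=17, C=11, tardiness=max(0,11-17)=0
  Job 3: p=9, d=22, C=20, tardiness=max(0,20-22)=0
  Job 4: p=10, d=25, C=30, tardiness=max(0,30-25)=5
  Job 5: p=6, d=28, C=36, tardiness=max(0,36-28)=8
  Job 6: p=7, d=30, C=43, tardiness=max(0,43-30)=13
Total tardiness = 26

26


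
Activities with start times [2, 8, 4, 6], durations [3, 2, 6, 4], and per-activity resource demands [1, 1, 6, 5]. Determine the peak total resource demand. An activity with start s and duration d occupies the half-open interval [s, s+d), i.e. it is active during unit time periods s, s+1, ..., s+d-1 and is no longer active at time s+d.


Each activity i is active on [start_i, start_i + duration_i).
Compute total resource usage per time slot:
  t=0: active resources = [], total = 0
  t=1: active resources = [], total = 0
  t=2: active resources = [1], total = 1
  t=3: active resources = [1], total = 1
  t=4: active resources = [1, 6], total = 7
  t=5: active resources = [6], total = 6
  t=6: active resources = [6, 5], total = 11
  t=7: active resources = [6, 5], total = 11
  t=8: active resources = [1, 6, 5], total = 12
  t=9: active resources = [1, 6, 5], total = 12
Peak resource demand = 12

12


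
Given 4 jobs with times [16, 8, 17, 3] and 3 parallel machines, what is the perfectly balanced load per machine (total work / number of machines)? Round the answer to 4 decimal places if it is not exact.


Total processing time = 16 + 8 + 17 + 3 = 44
Number of machines = 3
Ideal balanced load = 44 / 3 = 14.6667

14.6667


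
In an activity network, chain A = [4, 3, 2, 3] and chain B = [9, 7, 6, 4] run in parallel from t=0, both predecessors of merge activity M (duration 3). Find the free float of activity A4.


ES(A4) = sum of predecessors on chain A = 9
EF(A4) = ES + duration = 9 + 3 = 12
Successor of A4 is M. ES(M) = max(sum(A), sum(B)) = max(12, 26) = 26
Free float = ES(successor) - EF(current) = 26 - 12 = 14

14


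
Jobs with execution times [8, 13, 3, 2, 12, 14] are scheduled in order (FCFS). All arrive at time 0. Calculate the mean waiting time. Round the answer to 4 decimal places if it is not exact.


FCFS order (as given): [8, 13, 3, 2, 12, 14]
Waiting times:
  Job 1: wait = 0
  Job 2: wait = 8
  Job 3: wait = 21
  Job 4: wait = 24
  Job 5: wait = 26
  Job 6: wait = 38
Sum of waiting times = 117
Average waiting time = 117/6 = 19.5

19.5


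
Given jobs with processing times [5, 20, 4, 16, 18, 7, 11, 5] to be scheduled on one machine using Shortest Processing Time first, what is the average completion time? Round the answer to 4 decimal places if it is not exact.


Sort jobs by processing time (SPT order): [4, 5, 5, 7, 11, 16, 18, 20]
Compute completion times sequentially:
  Job 1: processing = 4, completes at 4
  Job 2: processing = 5, completes at 9
  Job 3: processing = 5, completes at 14
  Job 4: processing = 7, completes at 21
  Job 5: processing = 11, completes at 32
  Job 6: processing = 16, completes at 48
  Job 7: processing = 18, completes at 66
  Job 8: processing = 20, completes at 86
Sum of completion times = 280
Average completion time = 280/8 = 35.0

35.0


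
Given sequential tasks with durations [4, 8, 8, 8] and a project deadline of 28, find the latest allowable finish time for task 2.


LF(activity 2) = deadline - sum of successor durations
Successors: activities 3 through 4 with durations [8, 8]
Sum of successor durations = 16
LF = 28 - 16 = 12

12


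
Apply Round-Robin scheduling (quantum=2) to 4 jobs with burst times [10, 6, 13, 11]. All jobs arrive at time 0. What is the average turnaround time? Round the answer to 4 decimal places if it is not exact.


Time quantum = 2
Execution trace:
  J1 runs 2 units, time = 2
  J2 runs 2 units, time = 4
  J3 runs 2 units, time = 6
  J4 runs 2 units, time = 8
  J1 runs 2 units, time = 10
  J2 runs 2 units, time = 12
  J3 runs 2 units, time = 14
  J4 runs 2 units, time = 16
  J1 runs 2 units, time = 18
  J2 runs 2 units, time = 20
  J3 runs 2 units, time = 22
  J4 runs 2 units, time = 24
  J1 runs 2 units, time = 26
  J3 runs 2 units, time = 28
  J4 runs 2 units, time = 30
  J1 runs 2 units, time = 32
  J3 runs 2 units, time = 34
  J4 runs 2 units, time = 36
  J3 runs 2 units, time = 38
  J4 runs 1 units, time = 39
  J3 runs 1 units, time = 40
Finish times: [32, 20, 40, 39]
Average turnaround = 131/4 = 32.75

32.75


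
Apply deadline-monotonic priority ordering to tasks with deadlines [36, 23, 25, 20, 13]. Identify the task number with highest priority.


Sort tasks by relative deadline (ascending):
  Task 5: deadline = 13
  Task 4: deadline = 20
  Task 2: deadline = 23
  Task 3: deadline = 25
  Task 1: deadline = 36
Priority order (highest first): [5, 4, 2, 3, 1]
Highest priority task = 5

5


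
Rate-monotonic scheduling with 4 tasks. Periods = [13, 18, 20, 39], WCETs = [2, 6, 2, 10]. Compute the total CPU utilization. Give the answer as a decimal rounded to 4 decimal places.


Compute individual utilizations (exact fractions):
  Task 1: C/T = 2/13 (approx. 0.1538)
  Task 2: C/T = 6/18 = 1/3 (approx. 0.3333)
  Task 3: C/T = 2/20 = 1/10 (approx. 0.1)
  Task 4: C/T = 10/39 (approx. 0.2564)
Total utilization U = 2/13 + 1/3 + 1/10 + 10/39 = 329/390
Rounded to 4 decimal places: U = 0.8436
RM (Liu & Layland) bound for 4 tasks = 0.756828; compare with U = 329/390 (approx. 0.843590)
bound < U <= 1, so the RM sufficient condition is not met (inconclusive; an exact test such as response-time analysis is needed).

0.8436


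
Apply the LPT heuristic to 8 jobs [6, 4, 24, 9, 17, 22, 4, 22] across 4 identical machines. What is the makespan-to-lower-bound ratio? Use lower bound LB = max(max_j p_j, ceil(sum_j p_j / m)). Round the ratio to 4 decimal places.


LPT order: [24, 22, 22, 17, 9, 6, 4, 4]
Machine loads after assignment: [28, 28, 26, 26]
LPT makespan = 28
Lower bound = max(max_job, ceil(total/4)) = max(24, 27) = 27
Ratio = 28 / 27 = 1.037

1.037


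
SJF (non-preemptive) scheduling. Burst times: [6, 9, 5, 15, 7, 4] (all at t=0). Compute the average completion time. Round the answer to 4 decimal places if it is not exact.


SJF order (ascending): [4, 5, 6, 7, 9, 15]
Completion times:
  Job 1: burst=4, C=4
  Job 2: burst=5, C=9
  Job 3: burst=6, C=15
  Job 4: burst=7, C=22
  Job 5: burst=9, C=31
  Job 6: burst=15, C=46
Average completion = 127/6 = 21.1667

21.1667


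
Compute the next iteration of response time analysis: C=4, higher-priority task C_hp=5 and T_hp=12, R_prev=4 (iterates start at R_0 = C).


R_next = C + ceil(R_prev / T_hp) * C_hp
ceil(4 / 12) = ceil(0.3333) = 1
Interference = 1 * 5 = 5
R_next = 4 + 5 = 9

9


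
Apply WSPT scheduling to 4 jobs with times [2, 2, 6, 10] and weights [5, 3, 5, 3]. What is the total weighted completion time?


Compute p/w ratios and sort ascending (WSPT): [(2, 5), (2, 3), (6, 5), (10, 3)]
Compute weighted completion times:
  Job (p=2,w=5): C=2, w*C=5*2=10
  Job (p=2,w=3): C=4, w*C=3*4=12
  Job (p=6,w=5): C=10, w*C=5*10=50
  Job (p=10,w=3): C=20, w*C=3*20=60
Total weighted completion time = 132

132


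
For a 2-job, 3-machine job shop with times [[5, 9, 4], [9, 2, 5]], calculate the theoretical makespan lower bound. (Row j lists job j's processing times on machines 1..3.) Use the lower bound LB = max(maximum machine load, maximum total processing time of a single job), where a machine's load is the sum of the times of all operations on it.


Machine loads:
  Machine 1: 5 + 9 = 14
  Machine 2: 9 + 2 = 11
  Machine 3: 4 + 5 = 9
Max machine load = 14
Job totals:
  Job 1: 18
  Job 2: 16
Max job total = 18
Lower bound = max(14, 18) = 18

18


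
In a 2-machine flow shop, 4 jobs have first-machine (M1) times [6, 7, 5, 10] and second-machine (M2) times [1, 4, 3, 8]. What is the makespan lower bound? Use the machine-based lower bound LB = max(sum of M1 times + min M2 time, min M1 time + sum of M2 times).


LB1 = sum(M1 times) + min(M2 times) = 28 + 1 = 29
LB2 = min(M1 times) + sum(M2 times) = 5 + 16 = 21
Lower bound = max(LB1, LB2) = max(29, 21) = 29

29


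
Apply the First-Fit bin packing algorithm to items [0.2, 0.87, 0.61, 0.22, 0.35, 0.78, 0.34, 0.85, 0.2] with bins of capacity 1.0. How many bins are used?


Place items sequentially using First-Fit:
  Item 0.2 -> new Bin 1
  Item 0.87 -> new Bin 2
  Item 0.61 -> Bin 1 (now 0.81)
  Item 0.22 -> new Bin 3
  Item 0.35 -> Bin 3 (now 0.57)
  Item 0.78 -> new Bin 4
  Item 0.34 -> Bin 3 (now 0.91)
  Item 0.85 -> new Bin 5
  Item 0.2 -> Bin 4 (now 0.98)
Total bins used = 5

5


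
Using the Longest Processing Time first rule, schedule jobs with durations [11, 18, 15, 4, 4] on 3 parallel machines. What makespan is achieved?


Sort jobs in decreasing order (LPT): [18, 15, 11, 4, 4]
Assign each job to the least loaded machine:
  Machine 1: jobs [18], load = 18
  Machine 2: jobs [15, 4], load = 19
  Machine 3: jobs [11, 4], load = 15
Makespan = max load = 19

19


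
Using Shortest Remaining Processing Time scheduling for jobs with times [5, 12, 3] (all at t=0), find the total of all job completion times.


Since all jobs arrive at t=0, SRPT equals SPT ordering.
SPT order: [3, 5, 12]
Completion times:
  Job 1: p=3, C=3
  Job 2: p=5, C=8
  Job 3: p=12, C=20
Total completion time = 3 + 8 + 20 = 31

31


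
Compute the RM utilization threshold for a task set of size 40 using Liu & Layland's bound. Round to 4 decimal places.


Compute 2^(1/40) = 1.0174796921
Subtract 1: 1.0174796921 - 1 = 0.0174796921
Multiply by n: 40 * 0.0174796921 = 0.6991876840
Round to 4 dp: 0.6992

0.6992


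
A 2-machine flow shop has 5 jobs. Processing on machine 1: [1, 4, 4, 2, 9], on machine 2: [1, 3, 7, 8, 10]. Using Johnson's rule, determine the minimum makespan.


Apply Johnson's rule:
  Group 1 (a <= b): [(1, 1, 1), (4, 2, 8), (3, 4, 7), (5, 9, 10)]
  Group 2 (a > b): [(2, 4, 3)]
Optimal job order: [1, 4, 3, 5, 2]
Schedule:
  Job 1: M1 done at 1, M2 done at 2
  Job 4: M1 done at 3, M2 done at 11
  Job 3: M1 done at 7, M2 done at 18
  Job 5: M1 done at 16, M2 done at 28
  Job 2: M1 done at 20, M2 done at 31
Makespan = 31

31


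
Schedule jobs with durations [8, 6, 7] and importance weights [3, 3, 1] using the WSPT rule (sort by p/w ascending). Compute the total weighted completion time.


Compute p/w ratios and sort ascending (WSPT): [(6, 3), (8, 3), (7, 1)]
Compute weighted completion times:
  Job (p=6,w=3): C=6, w*C=3*6=18
  Job (p=8,w=3): C=14, w*C=3*14=42
  Job (p=7,w=1): C=21, w*C=1*21=21
Total weighted completion time = 81

81


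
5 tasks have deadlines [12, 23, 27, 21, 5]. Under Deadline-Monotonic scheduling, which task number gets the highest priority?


Sort tasks by relative deadline (ascending):
  Task 5: deadline = 5
  Task 1: deadline = 12
  Task 4: deadline = 21
  Task 2: deadline = 23
  Task 3: deadline = 27
Priority order (highest first): [5, 1, 4, 2, 3]
Highest priority task = 5

5


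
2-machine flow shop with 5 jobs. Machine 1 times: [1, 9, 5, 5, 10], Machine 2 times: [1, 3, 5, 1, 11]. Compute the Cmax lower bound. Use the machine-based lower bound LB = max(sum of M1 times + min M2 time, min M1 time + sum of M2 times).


LB1 = sum(M1 times) + min(M2 times) = 30 + 1 = 31
LB2 = min(M1 times) + sum(M2 times) = 1 + 21 = 22
Lower bound = max(LB1, LB2) = max(31, 22) = 31

31


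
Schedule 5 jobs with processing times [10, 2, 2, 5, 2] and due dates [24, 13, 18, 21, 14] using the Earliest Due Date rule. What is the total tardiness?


Sort by due date (EDD order): [(2, 13), (2, 14), (2, 18), (5, 21), (10, 24)]
Compute completion times and tardiness:
  Job 1: p=2, d=13, C=2, tardiness=max(0,2-13)=0
  Job 2: p=2, d=14, C=4, tardiness=max(0,4-14)=0
  Job 3: p=2, d=18, C=6, tardiness=max(0,6-18)=0
  Job 4: p=5, d=21, C=11, tardiness=max(0,11-21)=0
  Job 5: p=10, d=24, C=21, tardiness=max(0,21-24)=0
Total tardiness = 0

0


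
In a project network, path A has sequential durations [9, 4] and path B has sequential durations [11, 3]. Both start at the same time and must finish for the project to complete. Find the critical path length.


Path A total = 9 + 4 = 13
Path B total = 11 + 3 = 14
Critical path = longest path = max(13, 14) = 14

14


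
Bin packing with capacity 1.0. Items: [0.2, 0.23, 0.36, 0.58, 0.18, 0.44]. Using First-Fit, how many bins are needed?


Place items sequentially using First-Fit:
  Item 0.2 -> new Bin 1
  Item 0.23 -> Bin 1 (now 0.43)
  Item 0.36 -> Bin 1 (now 0.79)
  Item 0.58 -> new Bin 2
  Item 0.18 -> Bin 1 (now 0.97)
  Item 0.44 -> new Bin 3
Total bins used = 3

3


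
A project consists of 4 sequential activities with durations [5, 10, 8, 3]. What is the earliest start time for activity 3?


Activity 3 starts after activities 1 through 2 complete.
Predecessor durations: [5, 10]
ES = 5 + 10 = 15

15


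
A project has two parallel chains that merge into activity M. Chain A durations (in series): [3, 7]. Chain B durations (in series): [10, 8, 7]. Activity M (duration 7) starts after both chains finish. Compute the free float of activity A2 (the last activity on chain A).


ES(A2) = sum of predecessors on chain A = 3
EF(A2) = ES + duration = 3 + 7 = 10
Successor of A2 is M. ES(M) = max(sum(A), sum(B)) = max(10, 25) = 25
Free float = ES(successor) - EF(current) = 25 - 10 = 15

15


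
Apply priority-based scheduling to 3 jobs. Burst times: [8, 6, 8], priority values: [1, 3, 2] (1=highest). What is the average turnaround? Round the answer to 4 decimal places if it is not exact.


Sort by priority (ascending = highest first):
Order: [(1, 8), (2, 8), (3, 6)]
Completion times:
  Priority 1, burst=8, C=8
  Priority 2, burst=8, C=16
  Priority 3, burst=6, C=22
Average turnaround = 46/3 = 15.3333

15.3333


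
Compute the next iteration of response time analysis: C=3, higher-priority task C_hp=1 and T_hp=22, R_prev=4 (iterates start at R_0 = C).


R_next = C + ceil(R_prev / T_hp) * C_hp
ceil(4 / 22) = ceil(0.1818) = 1
Interference = 1 * 1 = 1
R_next = 3 + 1 = 4
R_next = R_prev, so the iteration has converged (response time = 4).

4


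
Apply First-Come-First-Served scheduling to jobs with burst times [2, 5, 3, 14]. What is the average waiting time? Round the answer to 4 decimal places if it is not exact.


FCFS order (as given): [2, 5, 3, 14]
Waiting times:
  Job 1: wait = 0
  Job 2: wait = 2
  Job 3: wait = 7
  Job 4: wait = 10
Sum of waiting times = 19
Average waiting time = 19/4 = 4.75

4.75
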